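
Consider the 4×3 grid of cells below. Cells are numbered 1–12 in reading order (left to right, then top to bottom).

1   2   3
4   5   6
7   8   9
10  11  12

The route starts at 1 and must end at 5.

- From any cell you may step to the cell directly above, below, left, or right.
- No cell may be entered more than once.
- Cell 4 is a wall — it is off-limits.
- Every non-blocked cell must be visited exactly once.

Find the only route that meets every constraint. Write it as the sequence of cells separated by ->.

1 -> 2 -> 3 -> 6 -> 9 -> 12 -> 11 -> 10 -> 7 -> 8 -> 5

Need to visit all 11 open cells exactly once, starting at 1 and ending at 5.
Cell 12 has only two open neighbours (9 and 11), so the path must pass straight through it: one of those is the cell it's entered from and the other is where it exits.
Route from 1: 2× right (reaching 3), 3× down (reaching 12), 2× left (reaching 10), up to 7, right to 8, up to 5 — 10 moves in all.
Check: all 11 open cells covered.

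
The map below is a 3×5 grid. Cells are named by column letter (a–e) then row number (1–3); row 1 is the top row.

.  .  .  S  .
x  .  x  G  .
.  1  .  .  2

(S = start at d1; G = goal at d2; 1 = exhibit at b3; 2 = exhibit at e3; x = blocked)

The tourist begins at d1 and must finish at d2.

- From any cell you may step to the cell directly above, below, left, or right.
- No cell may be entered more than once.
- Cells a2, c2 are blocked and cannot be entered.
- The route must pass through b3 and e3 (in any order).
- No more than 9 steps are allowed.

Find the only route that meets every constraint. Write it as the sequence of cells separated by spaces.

The budget equals the shortest possible length, so every move has to be on a shortest route through the required cells.
Route from d1: 2× left (reaching b1), 2× down (reaching b3), 3× right (reaching e3), up to e2, left to d2 — 9 moves in all.
Check: all required cells visited; 9 ≤ 9 moves.

d1 c1 b1 b2 b3 c3 d3 e3 e2 d2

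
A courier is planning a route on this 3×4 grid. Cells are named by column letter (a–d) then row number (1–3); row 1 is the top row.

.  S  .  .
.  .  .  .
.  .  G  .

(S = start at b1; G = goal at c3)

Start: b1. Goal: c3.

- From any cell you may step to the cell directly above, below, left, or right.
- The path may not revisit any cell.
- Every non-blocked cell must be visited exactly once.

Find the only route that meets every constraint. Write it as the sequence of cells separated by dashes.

b1 - a1 - a2 - a3 - b3 - b2 - c2 - c1 - d1 - d2 - d3 - c3

Need to visit all 12 open cells exactly once, starting at b1 and ending at c3.
Cell a3 has only two open neighbours (a2 and b3), so the path must pass straight through it: one of those is the cell it's entered from and the other is where it exits.
Route from b1: left to a1, 2× down (reaching a3), right to b3, up to b2, right to c2, up to c1, right to d1, 2× down (reaching d3), left to c3 — 11 moves in all.
Check: all 12 open cells covered.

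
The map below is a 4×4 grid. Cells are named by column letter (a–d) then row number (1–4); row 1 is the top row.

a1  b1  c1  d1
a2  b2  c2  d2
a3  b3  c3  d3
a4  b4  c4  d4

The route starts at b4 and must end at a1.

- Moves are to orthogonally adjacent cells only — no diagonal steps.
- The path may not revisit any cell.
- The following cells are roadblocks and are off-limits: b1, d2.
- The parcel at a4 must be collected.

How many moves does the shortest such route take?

Any route passes through a4 somewhere between b4 and a1. Summing Manhattan distances along the two legs (b4 → a4 → a1) gives a lower bound of 1 + 3 = 4 moves.
A route of 4 moves achieves this: b4 → a4 → a3 → a2 → a1.
Since 4 matches the lower bound, it is optimal.

4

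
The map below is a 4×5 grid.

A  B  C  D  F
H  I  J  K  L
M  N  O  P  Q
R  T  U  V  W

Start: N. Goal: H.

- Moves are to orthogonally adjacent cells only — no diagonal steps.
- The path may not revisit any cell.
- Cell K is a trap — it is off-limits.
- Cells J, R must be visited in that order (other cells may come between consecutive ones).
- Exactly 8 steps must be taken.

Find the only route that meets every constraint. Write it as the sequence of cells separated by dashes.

N - I - J - O - U - T - R - M - H

The waypoints must appear in the order J, R, with no cell reused.
Route from N: up 1 to I, right 1 to J, down 2 to U, left 2 to R, up 2 to H — 8 moves in all.
Check: order respected (J at step 2, R at step 6); 8 moves as required.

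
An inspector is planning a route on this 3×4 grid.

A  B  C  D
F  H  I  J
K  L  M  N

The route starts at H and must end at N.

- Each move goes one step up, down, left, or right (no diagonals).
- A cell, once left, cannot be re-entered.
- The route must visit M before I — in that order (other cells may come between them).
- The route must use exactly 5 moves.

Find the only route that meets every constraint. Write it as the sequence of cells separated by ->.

H -> L -> M -> I -> J -> N

The waypoints must appear in the order M, I, with no cell reused.
Route from H: down 1 to L, right 1 to M, up 1 to I, right 1 to J, down 1 to N — 5 moves in all.
Check: order respected (M at step 2, I at step 3); 5 moves as required.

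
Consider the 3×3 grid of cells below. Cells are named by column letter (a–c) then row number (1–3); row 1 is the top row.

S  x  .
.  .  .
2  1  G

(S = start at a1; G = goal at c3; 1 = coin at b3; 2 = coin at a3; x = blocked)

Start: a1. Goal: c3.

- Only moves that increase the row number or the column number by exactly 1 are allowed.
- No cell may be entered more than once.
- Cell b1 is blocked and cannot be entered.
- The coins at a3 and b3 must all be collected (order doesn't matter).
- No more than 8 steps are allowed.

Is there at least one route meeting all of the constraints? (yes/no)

One route that works: a1 → a2 → a3 → b3 → c3.

yes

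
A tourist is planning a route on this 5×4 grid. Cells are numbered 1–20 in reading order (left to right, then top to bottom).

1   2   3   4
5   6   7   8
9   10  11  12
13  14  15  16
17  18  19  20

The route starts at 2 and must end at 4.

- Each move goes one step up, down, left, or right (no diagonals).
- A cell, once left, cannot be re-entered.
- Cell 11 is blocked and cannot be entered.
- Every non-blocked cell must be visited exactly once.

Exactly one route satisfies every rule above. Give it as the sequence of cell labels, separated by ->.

2 -> 1 -> 5 -> 6 -> 10 -> 9 -> 13 -> 17 -> 18 -> 14 -> 15 -> 19 -> 20 -> 16 -> 12 -> 8 -> 7 -> 3 -> 4

Need to visit all 19 open cells exactly once, starting at 2 and ending at 4.
Cell 17 has only two open neighbours (13 and 18), so the path must pass straight through it: one of those is the cell it's entered from and the other is where it exits.
Route from 2: left to 1, down to 5, right to 6, down to 10, left to 9, 2× down (reaching 17), right to 18, up to 14, right to 15, down to 19, right to 20, 3× up (reaching 8), left to 7, up to 3, right to 4 — 18 moves in all.
Check: all 19 open cells covered.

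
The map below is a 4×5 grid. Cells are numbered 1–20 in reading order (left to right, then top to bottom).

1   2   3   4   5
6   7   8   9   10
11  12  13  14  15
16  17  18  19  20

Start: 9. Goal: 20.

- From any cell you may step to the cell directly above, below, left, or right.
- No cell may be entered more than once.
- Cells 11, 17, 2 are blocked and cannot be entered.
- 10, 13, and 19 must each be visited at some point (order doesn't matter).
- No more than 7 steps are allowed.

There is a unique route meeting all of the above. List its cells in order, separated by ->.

9 -> 10 -> 15 -> 14 -> 13 -> 18 -> 19 -> 20

Any route must reach 10, 13, and 19 and still end at 20 within 7 moves, so the order of the required stops is forced.
Route from 9: right 1 to 10, down 1 to 15, left 2 to 13, down 1 to 18, right 2 to 20 — 7 moves in all.
Check: all required cells visited; 7 ≤ 7 moves.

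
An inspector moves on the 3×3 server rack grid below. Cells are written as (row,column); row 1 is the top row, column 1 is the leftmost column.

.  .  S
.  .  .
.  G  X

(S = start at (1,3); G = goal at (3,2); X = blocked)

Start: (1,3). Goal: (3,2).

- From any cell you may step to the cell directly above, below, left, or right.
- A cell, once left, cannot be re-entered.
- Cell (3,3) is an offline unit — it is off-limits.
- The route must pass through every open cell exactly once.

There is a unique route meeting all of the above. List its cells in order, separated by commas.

(1,3), (2,3), (2,2), (1,2), (1,1), (2,1), (3,1), (3,2)

Need to visit all 8 open cells exactly once, starting at (1,3) and ending at (3,2).
Cell (1,1) has only two open neighbours ((2,1) and (1,2)), so the path must pass straight through it: one of those is the cell it's entered from and the other is where it exits.
Route from (1,3): down 1 to (2,3), left 1 to (2,2), up 1 to (1,2), left 1 to (1,1), down 2 to (3,1), right 1 to (3,2) — 7 moves in all.
Check: all 8 open cells covered.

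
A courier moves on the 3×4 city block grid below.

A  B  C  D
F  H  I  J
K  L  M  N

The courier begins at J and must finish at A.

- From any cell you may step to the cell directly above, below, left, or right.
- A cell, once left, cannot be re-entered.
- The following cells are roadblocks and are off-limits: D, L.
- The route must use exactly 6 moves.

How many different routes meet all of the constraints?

Need simple routes of exactly 6 moves from J to A (Manhattan distance 4, so 1 moves are spent on a detour and 1 undoing it).
Enumerating: J N M I C B A | J N M I H B A | J N M I H F A | J I C B H F A.
That gives 4 routes.

4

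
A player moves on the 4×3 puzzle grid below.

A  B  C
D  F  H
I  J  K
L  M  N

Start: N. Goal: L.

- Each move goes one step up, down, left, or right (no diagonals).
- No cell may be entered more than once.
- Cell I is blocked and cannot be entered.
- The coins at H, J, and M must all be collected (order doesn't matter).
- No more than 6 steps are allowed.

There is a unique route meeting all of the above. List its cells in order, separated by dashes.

The 6-move cap with required stops at H, J, M leaves no slack for detours.
Route from N: up 2 to H, left 1 to F, down 2 to M, left 1 to L — 6 moves in all.
Check: all required cells visited; 6 ≤ 6 moves.

N - K - H - F - J - M - L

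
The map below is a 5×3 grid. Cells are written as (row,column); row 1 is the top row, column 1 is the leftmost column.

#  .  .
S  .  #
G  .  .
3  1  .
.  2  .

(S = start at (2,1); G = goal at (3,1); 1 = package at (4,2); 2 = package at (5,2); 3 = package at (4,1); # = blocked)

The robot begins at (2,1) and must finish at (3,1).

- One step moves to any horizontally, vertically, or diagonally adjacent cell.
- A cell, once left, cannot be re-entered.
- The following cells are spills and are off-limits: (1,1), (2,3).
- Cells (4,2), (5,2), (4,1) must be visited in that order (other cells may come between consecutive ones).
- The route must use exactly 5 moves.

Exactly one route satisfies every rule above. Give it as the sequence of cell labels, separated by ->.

The waypoints must appear in the order (4,2), (5,2), (4,1), with no cell reused.
Route from (2,1): down-right 1 to (3,2), down 2 to (5,2), up-left 1 to (4,1), up 1 to (3,1) — 5 moves in all.
Check: order respected (1 at step 2, 2 at step 3, 3 at step 4); 5 moves as required.

(2,1) -> (3,2) -> (4,2) -> (5,2) -> (4,1) -> (3,1)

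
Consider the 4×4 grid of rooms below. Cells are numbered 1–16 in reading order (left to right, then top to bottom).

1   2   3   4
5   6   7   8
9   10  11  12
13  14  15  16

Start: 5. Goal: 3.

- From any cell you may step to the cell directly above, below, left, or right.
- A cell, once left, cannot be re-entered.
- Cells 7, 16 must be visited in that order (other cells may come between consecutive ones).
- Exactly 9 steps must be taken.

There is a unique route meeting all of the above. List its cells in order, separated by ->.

The waypoints must appear in the order 7, 16, with no cell reused.
Route from 5: 2× right (reaching 7), 2× down (reaching 15), right to 16, 3× up (reaching 4), left to 3 — 9 moves in all.
Check: order respected (7 at step 2, 16 at step 5); 9 moves as required.

5 -> 6 -> 7 -> 11 -> 15 -> 16 -> 12 -> 8 -> 4 -> 3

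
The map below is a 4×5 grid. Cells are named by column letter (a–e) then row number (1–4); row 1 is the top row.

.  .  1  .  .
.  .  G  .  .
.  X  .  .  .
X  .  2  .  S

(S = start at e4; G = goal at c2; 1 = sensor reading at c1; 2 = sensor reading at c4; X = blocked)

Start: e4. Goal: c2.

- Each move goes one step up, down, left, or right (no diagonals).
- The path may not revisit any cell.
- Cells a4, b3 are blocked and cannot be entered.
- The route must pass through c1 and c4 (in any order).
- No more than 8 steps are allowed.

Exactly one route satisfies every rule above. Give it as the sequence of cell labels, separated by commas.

The 8-move cap with required stops at c1, c4 leaves no slack for detours.
Route from e4: 2× left (reaching c4), up to c3, right to d3, 2× up (reaching d1), left to c1, down to c2 — 8 moves in all.
Check: all required cells visited; 8 ≤ 8 moves.

e4, d4, c4, c3, d3, d2, d1, c1, c2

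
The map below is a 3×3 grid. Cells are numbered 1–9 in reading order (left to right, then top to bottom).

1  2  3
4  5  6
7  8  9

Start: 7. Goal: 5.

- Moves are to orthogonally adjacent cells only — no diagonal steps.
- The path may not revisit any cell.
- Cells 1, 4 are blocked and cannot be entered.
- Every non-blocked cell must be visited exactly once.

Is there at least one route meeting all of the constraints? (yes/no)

yes

One route that works: 7 → 8 → 9 → 6 → 3 → 2 → 5.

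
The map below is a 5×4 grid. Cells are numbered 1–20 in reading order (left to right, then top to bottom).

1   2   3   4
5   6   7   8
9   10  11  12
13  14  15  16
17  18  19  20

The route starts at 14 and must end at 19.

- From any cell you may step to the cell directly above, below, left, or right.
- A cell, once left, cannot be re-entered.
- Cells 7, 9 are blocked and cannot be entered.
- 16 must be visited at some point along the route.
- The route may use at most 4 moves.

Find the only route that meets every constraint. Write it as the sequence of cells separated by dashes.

14 - 15 - 16 - 20 - 19

The budget equals the shortest possible length, so every move has to be on a shortest route through the required cells.
Route from 14: right 2 to 16, down 1 to 20, left 1 to 19 — 4 moves in all.
Check: all required cells visited; 4 ≤ 4 moves.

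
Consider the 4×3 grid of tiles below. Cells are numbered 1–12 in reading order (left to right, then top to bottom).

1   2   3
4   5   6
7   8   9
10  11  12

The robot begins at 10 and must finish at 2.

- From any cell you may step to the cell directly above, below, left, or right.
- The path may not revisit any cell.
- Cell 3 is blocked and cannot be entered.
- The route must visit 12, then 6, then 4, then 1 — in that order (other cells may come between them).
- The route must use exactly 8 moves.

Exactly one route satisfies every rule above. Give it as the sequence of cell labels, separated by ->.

The waypoints must appear in the order 12, 6, 4, 1, with no cell reused.
Route from 10: 2× right (reaching 12), 2× up (reaching 6), 2× left (reaching 4), up to 1, right to 2 — 8 moves in all.
Check: order respected (12 at step 2, 6 at step 4, 4 at step 6, 1 at step 7); 8 moves as required.

10 -> 11 -> 12 -> 9 -> 6 -> 5 -> 4 -> 1 -> 2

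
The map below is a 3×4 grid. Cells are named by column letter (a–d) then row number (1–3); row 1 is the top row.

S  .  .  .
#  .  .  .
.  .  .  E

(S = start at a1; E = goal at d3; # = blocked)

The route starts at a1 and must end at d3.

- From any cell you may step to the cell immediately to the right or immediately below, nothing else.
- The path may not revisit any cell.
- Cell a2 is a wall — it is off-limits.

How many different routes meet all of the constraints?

A right/down-only route from a1 to d3 makes exactly 2 down-moves and 3 right-moves in some order.
With no other constraints that would be C(5,2) = 10 routes.
Subtract routes through each blocked cell (inclusion–exclusion for overlaps): − through a2: 4 → 6.
That gives 6 routes.

6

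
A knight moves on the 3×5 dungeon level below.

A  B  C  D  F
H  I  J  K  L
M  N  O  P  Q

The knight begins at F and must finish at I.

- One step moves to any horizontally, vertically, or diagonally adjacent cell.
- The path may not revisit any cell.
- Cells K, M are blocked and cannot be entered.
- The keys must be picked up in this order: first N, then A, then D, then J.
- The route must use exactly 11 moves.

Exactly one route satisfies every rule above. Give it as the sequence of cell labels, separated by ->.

F -> L -> P -> O -> N -> H -> A -> B -> C -> D -> J -> I

The waypoints must appear in the order N, A, D, J, with no cell reused.
Route from F: down 1 to L, down-left 1 to P, left 2 to N, up-left 1 to H, up 1 to A, right 3 to D, down-left 1 to J, left 1 to I — 11 moves in all.
Check: order respected (N at step 4, A at step 6, D at step 9, J at step 10); 11 moves as required.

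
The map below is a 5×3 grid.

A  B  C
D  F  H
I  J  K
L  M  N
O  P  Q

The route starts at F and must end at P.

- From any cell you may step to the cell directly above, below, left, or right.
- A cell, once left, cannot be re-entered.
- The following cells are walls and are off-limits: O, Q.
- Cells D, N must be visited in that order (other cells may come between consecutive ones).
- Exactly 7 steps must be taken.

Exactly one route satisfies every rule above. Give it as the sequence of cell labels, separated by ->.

F -> D -> I -> J -> K -> N -> M -> P

The waypoints must appear in the order D, N, with no cell reused.
Route from F: left to D, down to I, 2× right (reaching K), down to N, left to M, down to P — 7 moves in all.
Check: order respected (D at step 1, N at step 5); 7 moves as required.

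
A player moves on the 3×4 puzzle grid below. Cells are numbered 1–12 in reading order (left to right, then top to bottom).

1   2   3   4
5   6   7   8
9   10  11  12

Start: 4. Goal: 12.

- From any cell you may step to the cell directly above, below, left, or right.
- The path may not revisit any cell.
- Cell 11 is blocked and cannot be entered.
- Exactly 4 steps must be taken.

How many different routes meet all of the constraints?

1

Need simple routes of exactly 4 moves from 4 to 12 (Manhattan distance 2, so 1 moves are spent on a detour and 1 undoing it).
Enumerating: 4 3 7 8 12.
That gives 1 route.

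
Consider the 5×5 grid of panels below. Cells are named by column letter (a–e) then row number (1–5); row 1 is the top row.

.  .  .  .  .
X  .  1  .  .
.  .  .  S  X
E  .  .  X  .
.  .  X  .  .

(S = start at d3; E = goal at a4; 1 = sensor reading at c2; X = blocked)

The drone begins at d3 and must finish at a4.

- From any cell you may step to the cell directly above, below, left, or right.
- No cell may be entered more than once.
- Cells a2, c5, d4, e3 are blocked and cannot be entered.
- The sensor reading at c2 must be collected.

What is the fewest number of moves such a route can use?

6

Any route passes through c2 somewhere between d3 and a4. Summing Manhattan distances along the two legs (d3 → c2 → a4) gives a lower bound of 2 + 4 = 6 moves.
A route of 6 moves achieves this: d3 → d2 → c2 → c3 → c4 → b4 → a4.
Since 6 matches the lower bound, it is optimal.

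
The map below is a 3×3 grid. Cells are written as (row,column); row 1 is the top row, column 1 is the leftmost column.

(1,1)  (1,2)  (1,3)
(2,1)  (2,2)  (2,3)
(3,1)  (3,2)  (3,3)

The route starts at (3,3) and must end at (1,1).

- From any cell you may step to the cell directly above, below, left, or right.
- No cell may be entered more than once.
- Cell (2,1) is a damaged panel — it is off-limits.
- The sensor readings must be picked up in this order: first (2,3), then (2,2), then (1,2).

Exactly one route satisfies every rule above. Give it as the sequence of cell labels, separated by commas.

The waypoints must appear in the order (2,3), (2,2), (1,2), with no cell reused.
Route from (3,3): up to (2,3), left to (2,2), up to (1,2), left to (1,1) — 4 moves in all.
Check: order respected ((2,3) at step 1, (2,2) at step 2, (1,2) at step 3).

(3,3), (2,3), (2,2), (1,2), (1,1)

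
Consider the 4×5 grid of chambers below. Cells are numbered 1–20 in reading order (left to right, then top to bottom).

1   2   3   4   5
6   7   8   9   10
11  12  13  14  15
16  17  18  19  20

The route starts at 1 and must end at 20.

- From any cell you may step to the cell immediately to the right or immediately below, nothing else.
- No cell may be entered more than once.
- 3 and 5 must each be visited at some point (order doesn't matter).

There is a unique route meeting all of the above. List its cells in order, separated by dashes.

1 - 2 - 3 - 4 - 5 - 10 - 15 - 20

Moves only go right or down, so the column and row indices never decrease.
Route from 1: right 4 to 5, down 3 to 20 — 7 moves in all.
Check: all required cells visited.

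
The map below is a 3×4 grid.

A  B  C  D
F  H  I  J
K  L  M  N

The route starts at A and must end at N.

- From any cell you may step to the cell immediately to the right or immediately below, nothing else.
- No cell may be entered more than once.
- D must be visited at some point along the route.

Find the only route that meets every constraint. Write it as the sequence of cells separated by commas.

A, B, C, D, J, N

Moves only go right or down, so the column and row indices never decrease.
Route from A: 3× right (reaching D), 2× down (reaching N) — 5 moves in all.
Check: all required cells visited.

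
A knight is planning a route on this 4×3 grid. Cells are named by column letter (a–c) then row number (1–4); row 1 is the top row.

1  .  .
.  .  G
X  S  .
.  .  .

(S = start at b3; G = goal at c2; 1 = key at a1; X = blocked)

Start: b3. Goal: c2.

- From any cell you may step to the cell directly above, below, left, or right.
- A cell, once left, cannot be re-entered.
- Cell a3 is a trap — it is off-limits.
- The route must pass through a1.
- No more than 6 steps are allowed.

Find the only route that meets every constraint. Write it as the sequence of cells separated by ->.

b3 -> b2 -> a2 -> a1 -> b1 -> c1 -> c2

Any route must reach a1 and still end at c2 within 6 moves, so the order of the required stops is forced.
Route from b3: up 1 to b2, left 1 to a2, up 1 to a1, right 2 to c1, down 1 to c2 — 6 moves in all.
Check: all required cells visited; 6 ≤ 6 moves.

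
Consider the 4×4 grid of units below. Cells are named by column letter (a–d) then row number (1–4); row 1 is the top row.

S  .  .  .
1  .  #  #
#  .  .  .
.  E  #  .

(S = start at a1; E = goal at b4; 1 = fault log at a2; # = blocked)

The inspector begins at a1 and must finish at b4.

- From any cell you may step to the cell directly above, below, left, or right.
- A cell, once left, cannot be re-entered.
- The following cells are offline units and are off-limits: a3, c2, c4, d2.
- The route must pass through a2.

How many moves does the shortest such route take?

Any route passes through a2 somewhere between a1 and b4. Summing Manhattan distances along the two legs (a1 → a2 → b4) gives a lower bound of 1 + 3 = 4 moves.
A route of 4 moves achieves this: a1 → a2 → b2 → b3 → b4.
Since 4 matches the lower bound, it is optimal.

4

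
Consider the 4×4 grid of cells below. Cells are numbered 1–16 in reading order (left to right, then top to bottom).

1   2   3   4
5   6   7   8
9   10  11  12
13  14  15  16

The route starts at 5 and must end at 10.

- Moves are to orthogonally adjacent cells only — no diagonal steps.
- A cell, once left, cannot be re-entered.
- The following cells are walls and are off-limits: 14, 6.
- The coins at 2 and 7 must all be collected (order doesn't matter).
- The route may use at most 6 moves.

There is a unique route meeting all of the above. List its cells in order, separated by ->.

The 6-move cap with required stops at 2, 7 leaves no slack for detours.
Route from 5: up 1 to 1, right 2 to 3, down 2 to 11, left 1 to 10 — 6 moves in all.
Check: all required cells visited; 6 ≤ 6 moves.

5 -> 1 -> 2 -> 3 -> 7 -> 11 -> 10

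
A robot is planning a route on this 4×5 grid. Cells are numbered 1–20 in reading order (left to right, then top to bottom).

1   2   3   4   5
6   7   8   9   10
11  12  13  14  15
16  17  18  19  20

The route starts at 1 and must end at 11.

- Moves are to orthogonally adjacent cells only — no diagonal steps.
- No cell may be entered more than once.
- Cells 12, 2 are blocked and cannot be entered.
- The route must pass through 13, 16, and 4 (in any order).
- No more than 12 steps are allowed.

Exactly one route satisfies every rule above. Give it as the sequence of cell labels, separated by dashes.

1 - 6 - 7 - 8 - 3 - 4 - 9 - 14 - 13 - 18 - 17 - 16 - 11

The 12-move cap with required stops at 13, 16, 4 leaves no slack for detours.
Route from 1: down to 6, 2× right (reaching 8), up to 3, right to 4, 2× down (reaching 14), left to 13, down to 18, 2× left (reaching 16), up to 11 — 12 moves in all.
Check: all required cells visited; 12 ≤ 12 moves.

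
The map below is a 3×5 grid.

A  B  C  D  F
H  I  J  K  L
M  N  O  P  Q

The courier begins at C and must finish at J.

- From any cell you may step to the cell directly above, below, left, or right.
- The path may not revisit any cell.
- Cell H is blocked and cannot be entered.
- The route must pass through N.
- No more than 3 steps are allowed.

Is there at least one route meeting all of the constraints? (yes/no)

Even ignoring the no-revisit rule, getting from C to J via N needs at least 3 + 2 = 5 moves (Manhattan distance per leg), which exceeds the 3-move limit.

no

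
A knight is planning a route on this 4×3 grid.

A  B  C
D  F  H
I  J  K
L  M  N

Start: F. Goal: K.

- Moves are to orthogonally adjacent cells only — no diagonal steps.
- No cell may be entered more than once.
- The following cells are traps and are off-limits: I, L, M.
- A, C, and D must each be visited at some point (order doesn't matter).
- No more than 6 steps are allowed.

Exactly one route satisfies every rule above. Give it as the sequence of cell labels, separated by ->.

The 6-move cap with required stops at A, C, D leaves no slack for detours.
Route from F: left 1 to D, up 1 to A, right 2 to C, down 2 to K — 6 moves in all.
Check: all required cells visited; 6 ≤ 6 moves.

F -> D -> A -> B -> C -> H -> K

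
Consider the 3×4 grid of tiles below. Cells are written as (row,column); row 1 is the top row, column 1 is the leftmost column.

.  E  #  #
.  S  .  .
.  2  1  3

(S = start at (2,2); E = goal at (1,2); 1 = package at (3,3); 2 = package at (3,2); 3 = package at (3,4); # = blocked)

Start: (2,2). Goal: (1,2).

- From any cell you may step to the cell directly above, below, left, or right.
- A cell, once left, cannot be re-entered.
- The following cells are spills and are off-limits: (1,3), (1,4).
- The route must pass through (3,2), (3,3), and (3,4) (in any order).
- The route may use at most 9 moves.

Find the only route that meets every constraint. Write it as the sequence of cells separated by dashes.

(2,2) - (2,3) - (2,4) - (3,4) - (3,3) - (3,2) - (3,1) - (2,1) - (1,1) - (1,2)

Any route must reach (3,2), (3,3), and (3,4) and still end at (1,2) within 9 moves, so the order of the required stops is forced.
Route from (2,2): right 2 to (2,4), down 1 to (3,4), left 3 to (3,1), up 2 to (1,1), right 1 to (1,2) — 9 moves in all.
Check: all required cells visited; 9 ≤ 9 moves.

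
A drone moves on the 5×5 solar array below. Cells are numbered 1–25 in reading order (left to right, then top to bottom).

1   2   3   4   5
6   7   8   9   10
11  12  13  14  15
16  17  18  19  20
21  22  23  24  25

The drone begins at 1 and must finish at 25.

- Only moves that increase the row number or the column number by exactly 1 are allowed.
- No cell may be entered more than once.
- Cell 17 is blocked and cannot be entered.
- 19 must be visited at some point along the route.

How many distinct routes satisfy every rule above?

32

A right/down-only route from 1 to 25 makes exactly 4 down-moves and 4 right-moves in some order.
With no other constraints that would be C(8,4) = 70 routes.
Split at 19 and multiply the segment counts (each segment already excludes blocked cells): 1→19: 16; 19→25: 2; product = 32.
That gives 32 routes.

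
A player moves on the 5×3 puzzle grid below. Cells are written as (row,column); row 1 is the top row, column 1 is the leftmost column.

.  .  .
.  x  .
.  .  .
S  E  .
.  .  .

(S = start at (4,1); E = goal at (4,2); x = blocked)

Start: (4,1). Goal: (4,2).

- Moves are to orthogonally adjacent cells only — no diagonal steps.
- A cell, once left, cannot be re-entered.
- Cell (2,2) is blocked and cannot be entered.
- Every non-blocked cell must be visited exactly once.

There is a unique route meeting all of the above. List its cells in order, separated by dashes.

Need to visit all 14 open cells exactly once, starting at (4,1) and ending at (4,2).
Cell (1,2) has only two open neighbours ((1,1) and (1,3)), so the path must pass straight through it: one of those is the cell it's entered from and the other is where it exits.
Route from (4,1): down to (5,1), 2× right (reaching (5,3)), 4× up (reaching (1,3)), 2× left (reaching (1,1)), 2× down (reaching (3,1)), right to (3,2), down to (4,2) — 13 moves in all.
Check: all 14 open cells covered.

(4,1) - (5,1) - (5,2) - (5,3) - (4,3) - (3,3) - (2,3) - (1,3) - (1,2) - (1,1) - (2,1) - (3,1) - (3,2) - (4,2)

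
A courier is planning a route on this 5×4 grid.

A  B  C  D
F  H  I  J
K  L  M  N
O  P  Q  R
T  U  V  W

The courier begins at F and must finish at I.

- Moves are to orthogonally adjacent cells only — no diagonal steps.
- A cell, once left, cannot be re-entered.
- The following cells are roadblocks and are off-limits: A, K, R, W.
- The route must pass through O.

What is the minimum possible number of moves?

10

Any route passes through O somewhere between F and I. Summing Manhattan distances along the two legs (F → O → I) gives a lower bound of 2 + 4 = 6 moves.
That bound ignores the blocked cells. Measuring each leg by the fewest moves that actually steer around them (F→O: 4; O→I: 4) raises the lower bound to 8.
The shortest route satisfying every rule uses 10 moves: F → H → L → P → O → T → U → V → Q → M → I.
The bound of 8 isn't tight here; checking systematically, no route of length 8 through 9 satisfies every constraint, so 10 is the minimum.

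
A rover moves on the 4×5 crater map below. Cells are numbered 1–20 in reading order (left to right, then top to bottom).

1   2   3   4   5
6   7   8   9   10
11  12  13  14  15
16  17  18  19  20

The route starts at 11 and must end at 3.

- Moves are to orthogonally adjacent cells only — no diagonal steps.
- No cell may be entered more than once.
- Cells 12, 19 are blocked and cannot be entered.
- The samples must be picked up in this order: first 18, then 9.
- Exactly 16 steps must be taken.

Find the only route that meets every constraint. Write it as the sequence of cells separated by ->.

The waypoints must appear in the order 18, 9, with no cell reused.
Route from 11: down 1 to 16, right 2 to 18, up 1 to 13, right 2 to 15, up 2 to 5, left 1 to 4, down 1 to 9, left 3 to 6, up 1 to 1, right 2 to 3 — 16 moves in all.
Check: order respected (18 at step 3, 9 at step 10); 16 moves as required.

11 -> 16 -> 17 -> 18 -> 13 -> 14 -> 15 -> 10 -> 5 -> 4 -> 9 -> 8 -> 7 -> 6 -> 1 -> 2 -> 3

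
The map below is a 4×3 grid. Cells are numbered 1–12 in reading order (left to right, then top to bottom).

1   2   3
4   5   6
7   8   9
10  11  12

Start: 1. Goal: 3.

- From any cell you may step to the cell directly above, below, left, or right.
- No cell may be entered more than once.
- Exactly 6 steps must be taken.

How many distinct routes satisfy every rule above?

5

Need simple routes of exactly 6 moves from 1 to 3 (Manhattan distance 2, so 2 moves are spent on a detour and 2 undoing it).
Enumerating: 1 4 7 8 5 2 3 | 1 4 7 8 5 6 3 | 1 4 7 8 9 6 3 | 1 4 5 8 9 6 3 | 1 2 5 8 9 6 3.
That gives 5 routes.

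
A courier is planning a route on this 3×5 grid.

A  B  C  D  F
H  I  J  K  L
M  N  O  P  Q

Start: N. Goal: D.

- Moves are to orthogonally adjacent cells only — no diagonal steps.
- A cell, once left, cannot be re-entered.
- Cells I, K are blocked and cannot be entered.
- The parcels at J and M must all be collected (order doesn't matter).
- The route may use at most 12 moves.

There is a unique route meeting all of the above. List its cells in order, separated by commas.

N, M, H, A, B, C, J, O, P, Q, L, F, D

The 12-move cap with required stops at J, M leaves no slack for detours.
Route from N: left 1 to M, up 2 to A, right 2 to C, down 2 to O, right 2 to Q, up 2 to F, left 1 to D — 12 moves in all.
Check: all required cells visited; 12 ≤ 12 moves.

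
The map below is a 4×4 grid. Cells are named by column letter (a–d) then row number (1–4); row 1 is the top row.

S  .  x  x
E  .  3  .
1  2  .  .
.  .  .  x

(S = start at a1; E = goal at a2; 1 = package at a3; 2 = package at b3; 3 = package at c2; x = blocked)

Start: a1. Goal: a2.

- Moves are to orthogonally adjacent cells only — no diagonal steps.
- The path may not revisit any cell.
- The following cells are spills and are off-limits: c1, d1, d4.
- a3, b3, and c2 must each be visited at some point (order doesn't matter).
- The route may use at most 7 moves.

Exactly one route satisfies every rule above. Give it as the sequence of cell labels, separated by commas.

a1, b1, b2, c2, c3, b3, a3, a2

The 7-move cap with required stops at a3, b3, c2 leaves no slack for detours.
Route from a1: right to b1, down to b2, right to c2, down to c3, 2× left (reaching a3), up to a2 — 7 moves in all.
Check: all required cells visited; 7 ≤ 7 moves.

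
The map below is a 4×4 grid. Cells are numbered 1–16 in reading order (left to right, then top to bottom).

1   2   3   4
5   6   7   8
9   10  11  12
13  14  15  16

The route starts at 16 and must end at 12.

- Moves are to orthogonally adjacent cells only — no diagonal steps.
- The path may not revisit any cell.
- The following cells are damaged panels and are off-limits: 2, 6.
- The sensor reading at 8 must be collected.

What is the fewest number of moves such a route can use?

5

Any route passes through 8 somewhere between 16 and 12. Summing Manhattan distances along the two legs (16 → 8 → 12) gives a lower bound of 2 + 1 = 3 moves.
The shortest route satisfying every rule uses 5 moves: 16 → 15 → 11 → 7 → 8 → 12.
The no-revisit rule (legs can't share cells) pushes the minimum above the 3-move bound; an exhaustive check rules out every length from 3 to 4, leaving 5 as the minimum.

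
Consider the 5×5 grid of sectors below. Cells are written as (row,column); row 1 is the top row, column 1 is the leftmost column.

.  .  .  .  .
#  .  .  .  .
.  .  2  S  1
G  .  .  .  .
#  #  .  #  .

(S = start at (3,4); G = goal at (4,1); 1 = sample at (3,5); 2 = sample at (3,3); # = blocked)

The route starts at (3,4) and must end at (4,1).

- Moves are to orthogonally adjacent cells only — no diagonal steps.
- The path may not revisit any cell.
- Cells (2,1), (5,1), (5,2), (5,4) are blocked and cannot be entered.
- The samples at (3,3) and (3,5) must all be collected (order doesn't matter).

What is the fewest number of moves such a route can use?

8

Any route passes through (3,3) and (3,5) in some order between (3,4) and (4,1). Summing Manhattan distances along each leg and taking the cheapest ordering ((3,4) → (3,5) → (3,3) → (4,1)) gives a lower bound of 1 + 2 + 3 = 6 moves.
The shortest route satisfying every rule uses 8 moves: (3,4) → (3,5) → (2,5) → (2,4) → (2,3) → (3,3) → (4,3) → (4,2) → (4,1).
The bound of 6 isn't tight here; checking systematically, no route of length 6 through 7 satisfies every constraint, so 8 is the minimum.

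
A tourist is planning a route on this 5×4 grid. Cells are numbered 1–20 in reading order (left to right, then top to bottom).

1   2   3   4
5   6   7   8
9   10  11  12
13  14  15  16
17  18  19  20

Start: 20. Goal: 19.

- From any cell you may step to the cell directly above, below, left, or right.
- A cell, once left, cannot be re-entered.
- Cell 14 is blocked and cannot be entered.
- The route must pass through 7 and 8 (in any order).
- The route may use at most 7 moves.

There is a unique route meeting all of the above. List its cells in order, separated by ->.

20 -> 16 -> 12 -> 8 -> 7 -> 11 -> 15 -> 19

The budget equals the shortest possible length, so every move has to be on a shortest route through the required cells.
Route from 20: up 3 to 8, left 1 to 7, down 3 to 19 — 7 moves in all.
Check: all required cells visited; 7 ≤ 7 moves.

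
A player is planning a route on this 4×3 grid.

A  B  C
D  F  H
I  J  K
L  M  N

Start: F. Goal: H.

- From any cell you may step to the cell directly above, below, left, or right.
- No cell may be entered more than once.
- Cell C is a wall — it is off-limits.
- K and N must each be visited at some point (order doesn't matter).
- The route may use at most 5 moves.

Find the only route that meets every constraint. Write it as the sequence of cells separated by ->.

F -> J -> M -> N -> K -> H

Any route must reach K and N and still end at H within 5 moves, so the order of the required stops is forced.
Route from F: down 2 to M, right 1 to N, up 2 to H — 5 moves in all.
Check: all required cells visited; 5 ≤ 5 moves.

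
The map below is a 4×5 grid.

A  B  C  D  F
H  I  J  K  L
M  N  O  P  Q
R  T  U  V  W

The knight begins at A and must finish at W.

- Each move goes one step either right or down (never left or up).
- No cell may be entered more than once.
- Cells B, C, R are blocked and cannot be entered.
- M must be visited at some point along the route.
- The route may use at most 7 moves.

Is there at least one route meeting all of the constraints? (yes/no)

yes

One route that works: A → H → M → N → T → U → V → W.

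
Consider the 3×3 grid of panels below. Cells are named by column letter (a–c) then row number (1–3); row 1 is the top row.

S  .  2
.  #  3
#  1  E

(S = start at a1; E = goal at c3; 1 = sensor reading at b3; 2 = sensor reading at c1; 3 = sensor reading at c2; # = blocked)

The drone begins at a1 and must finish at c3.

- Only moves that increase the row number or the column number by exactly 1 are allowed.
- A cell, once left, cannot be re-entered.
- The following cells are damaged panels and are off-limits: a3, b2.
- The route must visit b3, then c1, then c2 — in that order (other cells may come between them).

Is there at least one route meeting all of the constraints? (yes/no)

no

c1 lies above b3, so going from b3 to c1 would need an upward move — but moves only go right/down, so b3 cannot be visited before c1.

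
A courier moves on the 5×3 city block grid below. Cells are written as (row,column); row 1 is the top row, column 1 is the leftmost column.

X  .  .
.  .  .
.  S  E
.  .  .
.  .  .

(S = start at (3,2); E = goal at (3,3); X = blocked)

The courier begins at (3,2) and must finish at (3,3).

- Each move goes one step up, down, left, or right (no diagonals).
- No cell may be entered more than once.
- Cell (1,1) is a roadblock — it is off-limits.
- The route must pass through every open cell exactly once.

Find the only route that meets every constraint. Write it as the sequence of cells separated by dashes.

Need to visit all 14 open cells exactly once, starting at (3,2) and ending at (3,3).
Route from (3,2): down 1 to (4,2), right 1 to (4,3), down 1 to (5,3), left 2 to (5,1), up 3 to (2,1), right 1 to (2,2), up 1 to (1,2), right 1 to (1,3), down 2 to (3,3) — 13 moves in all.
Check: all 14 open cells covered.

(3,2) - (4,2) - (4,3) - (5,3) - (5,2) - (5,1) - (4,1) - (3,1) - (2,1) - (2,2) - (1,2) - (1,3) - (2,3) - (3,3)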